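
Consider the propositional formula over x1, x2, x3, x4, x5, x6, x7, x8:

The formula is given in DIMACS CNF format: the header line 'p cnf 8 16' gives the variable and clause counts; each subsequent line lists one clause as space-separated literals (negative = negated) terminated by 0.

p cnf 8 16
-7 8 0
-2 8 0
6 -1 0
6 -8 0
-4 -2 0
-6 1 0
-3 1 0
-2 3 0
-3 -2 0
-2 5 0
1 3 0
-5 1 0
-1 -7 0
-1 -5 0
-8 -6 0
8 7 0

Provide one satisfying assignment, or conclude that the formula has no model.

Branch on x7: set x7 = False.
(x8) alone gives x8 = True.
(x6) alone gives x6 = True.
But (¬x6) is also a unit clause — contradiction.
That branch fails; take x7 = True instead.
(x8) alone gives x8 = True.
(x6) alone gives x6 = True.
But (¬x6) is also a unit clause — contradiction.
Neither x7 = True nor x7 = False works.

UNSATISFIABLE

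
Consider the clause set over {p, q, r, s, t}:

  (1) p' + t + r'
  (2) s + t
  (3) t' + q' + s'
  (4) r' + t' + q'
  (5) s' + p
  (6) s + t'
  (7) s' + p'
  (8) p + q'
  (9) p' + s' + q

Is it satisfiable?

Branch on s: set s = 1.
From the singleton clause (p), p = 1.
That conflicts with the unit clause (p').
That branch fails; take s = 0 instead.
From the singleton clause (t), t = 1.
That conflicts with the unit clause (t').
Both values of s lead to a conflict.
No assignment satisfies every clause.

No, unsatisfiable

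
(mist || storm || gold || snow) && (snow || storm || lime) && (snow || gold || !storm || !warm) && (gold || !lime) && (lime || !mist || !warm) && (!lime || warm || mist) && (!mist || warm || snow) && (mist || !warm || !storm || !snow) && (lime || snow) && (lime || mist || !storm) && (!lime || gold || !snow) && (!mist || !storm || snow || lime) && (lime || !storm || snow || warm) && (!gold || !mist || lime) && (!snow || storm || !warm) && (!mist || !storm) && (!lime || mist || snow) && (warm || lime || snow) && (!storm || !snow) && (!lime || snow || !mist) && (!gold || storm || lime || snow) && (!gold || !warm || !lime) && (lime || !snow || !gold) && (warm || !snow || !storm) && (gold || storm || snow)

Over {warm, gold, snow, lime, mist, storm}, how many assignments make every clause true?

3

There are 2^6 = 64 truth assignments over (warm, gold, snow, lime, mist, storm).
Split on storm. With storm = true, the clauses containing storm are satisfied and !storm drops from the rest; 0 of the 2^5 = 32 assignments to the other variables satisfy what remains.
With storm = false, by the same count on the reduced clause set, 3 assignments work.
(One model: warm=F, gold=F, snow=T, lime=F, mist=F, storm=F.)
Total: 0 + 3 = 3.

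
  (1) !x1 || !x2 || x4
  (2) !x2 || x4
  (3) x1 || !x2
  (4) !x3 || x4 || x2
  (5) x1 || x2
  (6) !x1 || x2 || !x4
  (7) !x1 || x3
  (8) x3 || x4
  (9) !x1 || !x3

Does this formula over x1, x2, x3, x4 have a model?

Case x2 = false:
(x1) alone gives x1 = true.
(!x4) alone gives x4 = false.
(!x3) alone gives x3 = false.
That conflicts with the unit clause (x3).
That branch fails; take x2 = true instead.
(x4) alone gives x4 = true.
(x1) alone gives x1 = true.
(x3) alone gives x3 = true.
That conflicts with the unit clause (!x3).
Either choice for x2 ends in contradiction.
No assignment satisfies every clause.

No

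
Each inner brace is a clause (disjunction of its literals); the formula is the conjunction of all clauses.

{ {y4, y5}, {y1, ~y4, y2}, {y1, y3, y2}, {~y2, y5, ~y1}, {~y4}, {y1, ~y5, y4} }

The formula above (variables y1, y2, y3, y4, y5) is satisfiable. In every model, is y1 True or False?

True

Suppose y1 = 0.
The clause (~y4) is unit, so y4 = 0.
The clause (y5) is unit, so y5 = 1.
Now (~y5) is unsatisfied and unit — conflict.
So every satisfying assignment has y1 = True.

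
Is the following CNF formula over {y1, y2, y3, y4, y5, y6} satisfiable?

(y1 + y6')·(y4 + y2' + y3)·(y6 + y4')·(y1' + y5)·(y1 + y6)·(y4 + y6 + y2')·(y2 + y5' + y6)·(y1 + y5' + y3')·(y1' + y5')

No

Case y1 = 1:
(y5) alone gives y5 = 1.
But (y5') is also a unit clause — contradiction.
That branch fails; take y1 = 0 instead.
(y6') alone gives y6 = 0.
But (y6) is also a unit clause — contradiction.
Either choice for y1 ends in contradiction.
No assignment satisfies every clause.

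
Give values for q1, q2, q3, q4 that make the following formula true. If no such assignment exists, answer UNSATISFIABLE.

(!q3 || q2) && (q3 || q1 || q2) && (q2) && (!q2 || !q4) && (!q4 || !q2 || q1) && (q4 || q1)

The clause (q2) is unit, so q2 = true.
The clause (!q4) is unit, so q4 = false.
The clause (q1) is unit, so q1 = true.
No clause remains; q3 is free.

q1=true, q2=true, q3=true, q4=false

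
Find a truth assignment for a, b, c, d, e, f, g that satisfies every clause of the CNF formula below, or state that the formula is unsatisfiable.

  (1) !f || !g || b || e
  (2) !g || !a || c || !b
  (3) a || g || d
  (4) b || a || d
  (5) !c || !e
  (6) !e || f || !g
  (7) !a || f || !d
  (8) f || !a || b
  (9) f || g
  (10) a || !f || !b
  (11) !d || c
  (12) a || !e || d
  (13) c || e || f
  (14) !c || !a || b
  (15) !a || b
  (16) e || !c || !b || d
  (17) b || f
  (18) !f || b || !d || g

Try c = false.
The clause (!d) is unit, so d = false.
Try a = true.
The clause (b) is unit, so b = true.
The clause (!g) is unit, so g = false.
The clause (f) is unit, so f = true.
Every clause is now satisfied; e is unconstrained.

a: true; b: true; c: false; d: false; e: true; f: true; g: false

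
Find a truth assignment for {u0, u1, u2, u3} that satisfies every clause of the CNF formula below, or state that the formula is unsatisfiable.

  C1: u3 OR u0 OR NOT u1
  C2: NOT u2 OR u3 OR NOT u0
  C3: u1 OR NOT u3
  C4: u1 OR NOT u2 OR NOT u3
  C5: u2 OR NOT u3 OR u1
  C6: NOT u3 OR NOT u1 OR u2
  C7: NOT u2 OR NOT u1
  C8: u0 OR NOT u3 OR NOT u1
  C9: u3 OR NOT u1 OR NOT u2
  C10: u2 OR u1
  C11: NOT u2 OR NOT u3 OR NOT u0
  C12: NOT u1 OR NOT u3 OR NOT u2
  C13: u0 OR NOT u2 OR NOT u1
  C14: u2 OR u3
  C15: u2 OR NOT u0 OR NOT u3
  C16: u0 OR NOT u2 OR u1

Case u1 = true:
From the singleton clause (NOT u2), u2 = false.
From the singleton clause (NOT u3), u3 = false.
Now (u3) is unsatisfied and unit — conflict.
Backtrack on u1: now try u1 = false.
From the singleton clause (NOT u3), u3 = false.
From the singleton clause (u2), u2 = true.
From the singleton clause (NOT u0), u0 = false.
Now (u0) is unsatisfied and unit — conflict.
Either choice for u1 ends in contradiction.

UNSATISFIABLE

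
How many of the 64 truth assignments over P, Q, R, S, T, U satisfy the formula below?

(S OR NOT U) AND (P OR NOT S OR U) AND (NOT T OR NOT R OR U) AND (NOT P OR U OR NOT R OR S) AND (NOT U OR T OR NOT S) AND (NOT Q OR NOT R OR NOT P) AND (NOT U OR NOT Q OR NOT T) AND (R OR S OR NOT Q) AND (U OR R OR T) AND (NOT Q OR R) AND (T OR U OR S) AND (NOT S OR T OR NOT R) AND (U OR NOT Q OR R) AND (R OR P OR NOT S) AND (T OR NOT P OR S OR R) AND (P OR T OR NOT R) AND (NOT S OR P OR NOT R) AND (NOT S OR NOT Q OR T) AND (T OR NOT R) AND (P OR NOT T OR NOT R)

5

There are 2^6 = 64 truth assignments over (P, Q, R, S, T, U).
Split on P. With P = true, the clauses containing P are satisfied and NOT P drops from the rest; 4 of the 2^5 = 32 assignments to the other variables satisfy what remains.
With P = false, by the same count on the reduced clause set, 1 assignment works.
(One model: P=F, Q=F, R=F, S=F, T=T, U=F.)
Total: 4 + 1 = 5.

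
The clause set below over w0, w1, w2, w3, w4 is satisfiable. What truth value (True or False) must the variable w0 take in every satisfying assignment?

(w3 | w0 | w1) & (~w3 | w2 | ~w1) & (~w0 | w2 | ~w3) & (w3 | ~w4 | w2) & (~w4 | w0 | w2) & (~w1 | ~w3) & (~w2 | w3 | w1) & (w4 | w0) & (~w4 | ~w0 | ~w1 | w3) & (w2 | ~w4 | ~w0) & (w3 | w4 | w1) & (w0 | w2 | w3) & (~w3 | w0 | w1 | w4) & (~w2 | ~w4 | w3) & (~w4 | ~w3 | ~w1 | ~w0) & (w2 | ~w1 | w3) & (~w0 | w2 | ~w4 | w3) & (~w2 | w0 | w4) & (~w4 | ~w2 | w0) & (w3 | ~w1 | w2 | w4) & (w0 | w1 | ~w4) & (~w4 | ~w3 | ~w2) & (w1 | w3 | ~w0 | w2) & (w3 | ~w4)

Suppose w0 = 0.
The clause (w4) is unit, so w4 = 1.
The clause (w2) is unit, so w2 = 1.
But (~w2) is also a unit clause — contradiction.
So every satisfying assignment has w0 = True.

True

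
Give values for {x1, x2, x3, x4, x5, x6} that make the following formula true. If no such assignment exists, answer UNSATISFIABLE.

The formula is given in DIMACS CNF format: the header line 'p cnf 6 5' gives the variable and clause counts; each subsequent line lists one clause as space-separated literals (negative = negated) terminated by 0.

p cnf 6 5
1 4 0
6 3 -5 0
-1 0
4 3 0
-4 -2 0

Unit clause (¬x1) forces x1 = False.
Unit clause (x4) forces x4 = True.
Unit clause (¬x2) forces x2 = False.
Suppose x6 = False.
Suppose x3 = True.
No clause remains; x5 is free.

x1: False,  x2: False,  x3: True,  x4: True,  x5: True,  x6: False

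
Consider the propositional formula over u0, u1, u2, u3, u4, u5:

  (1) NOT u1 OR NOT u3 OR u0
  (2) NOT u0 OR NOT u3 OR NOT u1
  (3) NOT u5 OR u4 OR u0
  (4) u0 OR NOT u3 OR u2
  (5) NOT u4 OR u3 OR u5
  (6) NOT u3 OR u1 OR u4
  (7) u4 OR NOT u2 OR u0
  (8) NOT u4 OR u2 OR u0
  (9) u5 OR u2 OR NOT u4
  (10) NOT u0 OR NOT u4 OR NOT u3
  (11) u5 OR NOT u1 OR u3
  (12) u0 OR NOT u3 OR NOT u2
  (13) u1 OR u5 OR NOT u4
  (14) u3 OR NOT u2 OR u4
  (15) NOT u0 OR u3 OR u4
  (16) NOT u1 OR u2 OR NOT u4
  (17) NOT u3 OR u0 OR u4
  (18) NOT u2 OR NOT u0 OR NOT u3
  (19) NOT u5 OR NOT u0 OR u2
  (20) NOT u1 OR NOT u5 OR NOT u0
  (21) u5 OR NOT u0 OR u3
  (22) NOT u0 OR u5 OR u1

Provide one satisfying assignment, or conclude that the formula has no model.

u0: false; u1: false; u2: true; u3: false; u4: true; u5: true

Suppose u1 = false.
Suppose u3 = false.
Suppose u4 = true.
From the singleton clause (u5), u5 = true.
Suppose u2 = true.
No clause remains; u0 is free.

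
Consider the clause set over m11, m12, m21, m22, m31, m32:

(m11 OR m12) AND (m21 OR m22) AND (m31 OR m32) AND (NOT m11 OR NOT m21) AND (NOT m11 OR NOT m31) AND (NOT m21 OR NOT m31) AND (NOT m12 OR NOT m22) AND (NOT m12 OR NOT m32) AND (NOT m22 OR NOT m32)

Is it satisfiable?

Unsatisfiable

Try m11 = true.
(NOT m21) alone gives m21 = false.
(m22) alone gives m22 = true.
(NOT m31) alone gives m31 = false.
(m32) alone gives m32 = true.
That conflicts with the unit clause (NOT m32).
Undo m11 and try m11 = false.
(m12) alone gives m12 = true.
(NOT m22) alone gives m22 = false.
(m21) alone gives m21 = true.
(NOT m31) alone gives m31 = false.
(m32) alone gives m32 = true.
That conflicts with the unit clause (NOT m32).
Either choice for m11 ends in contradiction.
No assignment satisfies every clause.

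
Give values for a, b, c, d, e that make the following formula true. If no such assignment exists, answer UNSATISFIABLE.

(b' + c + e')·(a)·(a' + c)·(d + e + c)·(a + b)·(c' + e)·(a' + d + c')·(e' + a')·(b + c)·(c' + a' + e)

UNSATISFIABLE

The clause (a) is unit, so a = 1.
The clause (c) is unit, so c = 1.
The clause (e) is unit, so e = 1.
But (e') is also a unit clause — contradiction.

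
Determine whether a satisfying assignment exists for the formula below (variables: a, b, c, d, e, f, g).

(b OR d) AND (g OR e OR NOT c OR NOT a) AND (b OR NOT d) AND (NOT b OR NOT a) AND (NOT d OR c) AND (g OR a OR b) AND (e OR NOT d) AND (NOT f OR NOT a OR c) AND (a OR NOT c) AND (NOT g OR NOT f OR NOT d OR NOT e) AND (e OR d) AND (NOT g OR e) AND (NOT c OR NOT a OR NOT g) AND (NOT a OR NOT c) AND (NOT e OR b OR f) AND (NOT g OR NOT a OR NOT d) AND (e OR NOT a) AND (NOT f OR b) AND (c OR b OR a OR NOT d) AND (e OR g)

Satisfiable

Case b = true:
The clause (NOT a) is unit, so a = false.
The clause (NOT c) is unit, so c = false.
The clause (NOT d) is unit, so d = false.
The clause (e) is unit, so e = true.
No clause remains; f, g are free.
A satisfying assignment: a=false,  b=true,  c=false,  d=false,  e=true,  f=false,  g=false.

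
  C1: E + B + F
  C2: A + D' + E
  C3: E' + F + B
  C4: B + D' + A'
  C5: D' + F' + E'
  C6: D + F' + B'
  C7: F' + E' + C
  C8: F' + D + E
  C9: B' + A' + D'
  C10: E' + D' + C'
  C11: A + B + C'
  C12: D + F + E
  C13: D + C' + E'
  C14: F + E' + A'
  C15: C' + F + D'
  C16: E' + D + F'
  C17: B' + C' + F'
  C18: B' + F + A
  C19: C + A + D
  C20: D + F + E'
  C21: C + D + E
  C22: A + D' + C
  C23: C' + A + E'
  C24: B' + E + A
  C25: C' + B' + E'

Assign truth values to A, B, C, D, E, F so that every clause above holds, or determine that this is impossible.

UNSATISFIABLE

Try E = 1.
Try F = 1.
Unit clause (D') forces D = 0.
But (D) is also a unit clause — contradiction.
So F must be the other value — set F = 0.
Unit clause (B) forces B = 1.
Unit clause (A') forces A = 0.
But (A) is also a unit clause — contradiction.
Neither F = 1 nor F = 0 works.
So E must be the other value — set E = 0.
Try B = 1.
Unit clause (A) forces A = 1.
Unit clause (D') forces D = 0.
Unit clause (F') forces F = 0.
But (F) is also a unit clause — contradiction.
So B must be the other value — set B = 0.
Unit clause (F) forces F = 1.
Unit clause (D) forces D = 1.
Unit clause (A) forces A = 1.
But (A') is also a unit clause — contradiction.
Neither B = 1 nor B = 0 works.
Neither E = 1 nor E = 0 works.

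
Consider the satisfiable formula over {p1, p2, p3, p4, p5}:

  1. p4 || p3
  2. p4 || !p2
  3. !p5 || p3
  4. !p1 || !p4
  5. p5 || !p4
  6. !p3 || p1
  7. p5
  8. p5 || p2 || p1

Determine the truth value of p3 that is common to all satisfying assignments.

True

Suppose p3 = false.
The clause (p4) is unit, so p4 = true.
The clause (!p5) is unit, so p5 = false.
But (p5) is also a unit clause — contradiction.
So every satisfying assignment has p3 = True.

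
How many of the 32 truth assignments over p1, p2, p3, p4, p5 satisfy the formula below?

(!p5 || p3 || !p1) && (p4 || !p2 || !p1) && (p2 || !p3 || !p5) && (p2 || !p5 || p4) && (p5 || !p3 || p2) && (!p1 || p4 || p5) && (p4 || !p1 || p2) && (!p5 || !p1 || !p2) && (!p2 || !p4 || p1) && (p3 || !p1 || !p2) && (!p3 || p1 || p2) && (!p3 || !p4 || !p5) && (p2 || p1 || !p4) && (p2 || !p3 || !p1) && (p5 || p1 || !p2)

5

There are 2^5 = 32 truth assignments over (p1, p2, p3, p4, p5).
Split on p2. With p2 = true, the clauses containing p2 are satisfied and !p2 drops from the rest; 3 of the 2^4 = 16 assignments to the other variables satisfy what remains.
With p2 = false, by the same count on the reduced clause set, 2 assignments work.
Total: 3 + 2 = 5.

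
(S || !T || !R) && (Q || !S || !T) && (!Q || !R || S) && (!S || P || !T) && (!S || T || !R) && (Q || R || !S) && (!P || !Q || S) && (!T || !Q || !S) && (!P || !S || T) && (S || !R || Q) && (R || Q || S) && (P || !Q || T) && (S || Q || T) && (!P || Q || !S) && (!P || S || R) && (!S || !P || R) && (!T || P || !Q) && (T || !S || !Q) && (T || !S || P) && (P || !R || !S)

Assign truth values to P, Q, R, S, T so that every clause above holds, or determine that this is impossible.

UNSATISFIABLE

Suppose S = true.
Suppose Q = true.
The clause (!T) is unit, so T = false.
But (T) is also a unit clause — contradiction.
Undo Q and try Q = false.
The clause (!T) is unit, so T = false.
The clause (!R) is unit, so R = false.
But (R) is also a unit clause — contradiction.
Both values of Q lead to a conflict.
Undo S and try S = false.
Suppose T = false.
The clause (Q) is unit, so Q = true.
The clause (!R) is unit, so R = false.
The clause (!P) is unit, so P = false.
But (P) is also a unit clause — contradiction.
Undo T and try T = true.
The clause (!R) is unit, so R = false.
The clause (Q) is unit, so Q = true.
The clause (!P) is unit, so P = false.
But (P) is also a unit clause — contradiction.
Both values of T lead to a conflict.
Both values of S lead to a conflict.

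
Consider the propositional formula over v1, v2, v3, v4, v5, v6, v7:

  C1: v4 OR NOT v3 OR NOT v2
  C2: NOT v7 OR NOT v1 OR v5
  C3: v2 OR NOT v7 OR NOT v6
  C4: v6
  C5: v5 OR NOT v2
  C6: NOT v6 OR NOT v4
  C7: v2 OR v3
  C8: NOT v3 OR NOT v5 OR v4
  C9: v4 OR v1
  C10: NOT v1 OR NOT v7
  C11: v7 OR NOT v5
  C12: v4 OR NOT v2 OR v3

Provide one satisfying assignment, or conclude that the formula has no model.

(v6) alone gives v6 = true.
(NOT v4) alone gives v4 = false.
(v1) alone gives v1 = true.
(NOT v7) alone gives v7 = false.
(NOT v5) alone gives v5 = false.
(NOT v2) alone gives v2 = false.
(v3) alone gives v3 = true.
This assignment satisfies each clause.

v1 ↦ true, v2 ↦ false, v3 ↦ true, v4 ↦ false, v5 ↦ false, v6 ↦ true, v7 ↦ false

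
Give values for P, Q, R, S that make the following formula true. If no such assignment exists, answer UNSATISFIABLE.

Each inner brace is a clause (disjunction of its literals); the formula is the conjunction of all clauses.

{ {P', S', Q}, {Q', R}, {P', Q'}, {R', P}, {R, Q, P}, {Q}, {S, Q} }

UNSATISFIABLE

Unit clause (Q) forces Q = 1.
Unit clause (R) forces R = 1.
Unit clause (P') forces P = 0.
That conflicts with the unit clause (P).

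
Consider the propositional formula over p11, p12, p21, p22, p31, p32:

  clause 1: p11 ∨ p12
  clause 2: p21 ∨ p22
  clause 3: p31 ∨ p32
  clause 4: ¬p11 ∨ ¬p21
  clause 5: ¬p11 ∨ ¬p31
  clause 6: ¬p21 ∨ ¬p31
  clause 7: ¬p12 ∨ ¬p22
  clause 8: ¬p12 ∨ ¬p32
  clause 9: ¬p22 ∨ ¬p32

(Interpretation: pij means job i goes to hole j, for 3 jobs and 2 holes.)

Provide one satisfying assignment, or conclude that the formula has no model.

Try p11 = True.
From the singleton clause (¬p21), p21 = False.
From the singleton clause (p22), p22 = True.
From the singleton clause (¬p31), p31 = False.
From the singleton clause (p32), p32 = True.
But (¬p32) is also a unit clause — contradiction.
So p11 must be the other value — set p11 = False.
From the singleton clause (p12), p12 = True.
From the singleton clause (¬p22), p22 = False.
From the singleton clause (p21), p21 = True.
From the singleton clause (¬p31), p31 = False.
From the singleton clause (p32), p32 = True.
But (¬p32) is also a unit clause — contradiction.
Both values of p11 lead to a conflict.

UNSATISFIABLE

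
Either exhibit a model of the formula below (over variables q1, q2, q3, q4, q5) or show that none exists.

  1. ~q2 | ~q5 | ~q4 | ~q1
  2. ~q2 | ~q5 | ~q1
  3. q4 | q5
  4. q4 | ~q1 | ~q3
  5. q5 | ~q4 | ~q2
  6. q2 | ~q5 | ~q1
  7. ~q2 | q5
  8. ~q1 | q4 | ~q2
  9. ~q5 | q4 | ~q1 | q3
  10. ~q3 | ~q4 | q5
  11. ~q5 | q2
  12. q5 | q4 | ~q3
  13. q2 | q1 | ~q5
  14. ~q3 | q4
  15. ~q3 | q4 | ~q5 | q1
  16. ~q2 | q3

q1 ↦ 0, q2 ↦ 1, q3 ↦ 1, q4 ↦ 1, q5 ↦ 1

Case q4 = 1:
Case q5 = 1:
From the singleton clause (q2), q2 = 1.
From the singleton clause (~q1), q1 = 0.
From the singleton clause (q3), q3 = 1.
Every clause now holds.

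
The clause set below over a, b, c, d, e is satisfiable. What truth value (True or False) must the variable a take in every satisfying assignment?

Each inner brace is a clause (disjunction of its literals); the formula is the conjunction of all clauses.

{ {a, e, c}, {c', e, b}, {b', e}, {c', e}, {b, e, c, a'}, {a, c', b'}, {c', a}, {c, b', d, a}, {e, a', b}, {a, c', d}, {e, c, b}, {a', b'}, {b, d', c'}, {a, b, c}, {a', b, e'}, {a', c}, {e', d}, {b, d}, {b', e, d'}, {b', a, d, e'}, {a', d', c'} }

False

Suppose a = 1.
(b') alone gives b = 0.
(e) alone gives e = 1.
That conflicts with the unit clause (e').
So every satisfying assignment has a = False.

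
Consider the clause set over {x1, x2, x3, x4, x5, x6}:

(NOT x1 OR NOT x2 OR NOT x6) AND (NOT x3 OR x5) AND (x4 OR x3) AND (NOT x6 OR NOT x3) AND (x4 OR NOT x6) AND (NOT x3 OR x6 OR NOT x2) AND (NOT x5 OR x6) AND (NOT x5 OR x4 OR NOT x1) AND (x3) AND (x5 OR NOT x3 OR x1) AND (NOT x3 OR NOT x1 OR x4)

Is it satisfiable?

No, unsatisfiable

The clause (x3) is unit, so x3 = true.
The clause (x5) is unit, so x5 = true.
The clause (NOT x6) is unit, so x6 = false.
Now (x6) is unsatisfied and unit — conflict.
No assignment satisfies every clause.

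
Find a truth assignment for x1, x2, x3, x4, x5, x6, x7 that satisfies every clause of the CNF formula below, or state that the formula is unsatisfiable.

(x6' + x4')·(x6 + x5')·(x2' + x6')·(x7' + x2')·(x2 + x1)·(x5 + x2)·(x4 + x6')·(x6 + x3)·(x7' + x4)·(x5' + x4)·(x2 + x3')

x1: 0,  x2: 1,  x3: 1,  x4: 0,  x5: 0,  x6: 0,  x7: 0

Case x6 = 0:
The clause (x5') is unit, so x5 = 0.
The clause (x2) is unit, so x2 = 1.
The clause (x7') is unit, so x7 = 0.
The clause (x3) is unit, so x3 = 1.
Every clause is now satisfied; x1, x4 are unconstrained.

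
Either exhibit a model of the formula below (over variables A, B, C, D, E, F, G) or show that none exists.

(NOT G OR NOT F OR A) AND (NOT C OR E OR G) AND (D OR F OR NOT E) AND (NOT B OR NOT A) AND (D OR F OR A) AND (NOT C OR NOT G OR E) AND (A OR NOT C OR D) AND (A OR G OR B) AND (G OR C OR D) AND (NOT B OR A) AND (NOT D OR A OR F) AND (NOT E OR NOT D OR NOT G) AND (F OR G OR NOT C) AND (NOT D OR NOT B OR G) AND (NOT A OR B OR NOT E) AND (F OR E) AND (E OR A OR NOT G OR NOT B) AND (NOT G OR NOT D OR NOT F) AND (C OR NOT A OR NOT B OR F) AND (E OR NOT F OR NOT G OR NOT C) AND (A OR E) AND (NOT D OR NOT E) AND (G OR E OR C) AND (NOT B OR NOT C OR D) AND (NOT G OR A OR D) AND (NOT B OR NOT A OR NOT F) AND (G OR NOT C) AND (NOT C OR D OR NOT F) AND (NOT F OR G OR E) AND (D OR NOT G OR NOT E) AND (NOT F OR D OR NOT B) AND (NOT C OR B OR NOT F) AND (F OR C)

Try B = false.
Try A = true.
The clause (NOT E) is unit, so E = false.
The clause (F) is unit, so F = true.
The clause (G) is unit, so G = true.
The clause (NOT C) is unit, so C = false.
The clause (NOT D) is unit, so D = false.
All clauses are satisfied.

A ↦ true, B ↦ false, C ↦ false, D ↦ false, E ↦ false, F ↦ true, G ↦ true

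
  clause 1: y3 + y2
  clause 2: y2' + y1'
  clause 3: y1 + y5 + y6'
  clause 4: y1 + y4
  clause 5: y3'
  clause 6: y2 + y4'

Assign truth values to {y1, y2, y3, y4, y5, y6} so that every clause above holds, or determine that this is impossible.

y1 ↦ 0,  y2 ↦ 1,  y3 ↦ 0,  y4 ↦ 1,  y5 ↦ 0,  y6 ↦ 0

From the singleton clause (y3'), y3 = 0.
From the singleton clause (y2), y2 = 1.
From the singleton clause (y1'), y1 = 0.
From the singleton clause (y4), y4 = 1.
Case y5 = 0:
From the singleton clause (y6'), y6 = 0.
All clauses are satisfied.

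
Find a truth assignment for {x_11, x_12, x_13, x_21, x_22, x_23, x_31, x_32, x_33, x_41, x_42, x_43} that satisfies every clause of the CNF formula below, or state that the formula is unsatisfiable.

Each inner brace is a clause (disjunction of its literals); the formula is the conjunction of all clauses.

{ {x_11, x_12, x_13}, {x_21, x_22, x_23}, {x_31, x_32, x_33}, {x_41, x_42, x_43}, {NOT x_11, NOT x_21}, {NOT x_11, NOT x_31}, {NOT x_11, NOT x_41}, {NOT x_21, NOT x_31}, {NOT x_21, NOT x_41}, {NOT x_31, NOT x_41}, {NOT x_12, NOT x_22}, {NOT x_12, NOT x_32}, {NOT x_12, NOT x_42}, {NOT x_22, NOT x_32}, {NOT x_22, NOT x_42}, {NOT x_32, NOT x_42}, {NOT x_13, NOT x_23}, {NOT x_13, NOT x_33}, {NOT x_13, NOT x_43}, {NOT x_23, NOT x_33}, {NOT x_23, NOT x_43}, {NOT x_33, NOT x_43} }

Try x_11 = false.
Try x_12 = true.
(NOT x_22) alone gives x_22 = false.
(NOT x_32) alone gives x_32 = false.
(NOT x_42) alone gives x_42 = false.
Try x_21 = true.
(NOT x_31) alone gives x_31 = false.
(x_33) alone gives x_33 = true.
(NOT x_41) alone gives x_41 = false.
(x_43) alone gives x_43 = true.
Now (NOT x_43) is unsatisfied and unit — conflict.
That branch fails; take x_21 = false instead.
(x_23) alone gives x_23 = true.
(NOT x_13) alone gives x_13 = false.
(NOT x_33) alone gives x_33 = false.
(x_31) alone gives x_31 = true.
(NOT x_41) alone gives x_41 = false.
(x_43) alone gives x_43 = true.
Now (NOT x_43) is unsatisfied and unit — conflict.
Both values of x_21 lead to a conflict.
That branch fails; take x_12 = false instead.
(x_13) alone gives x_13 = true.
(NOT x_23) alone gives x_23 = false.
(NOT x_33) alone gives x_33 = false.
(NOT x_43) alone gives x_43 = false.
Try x_21 = true.
(NOT x_31) alone gives x_31 = false.
(x_32) alone gives x_32 = true.
(NOT x_41) alone gives x_41 = false.
(x_42) alone gives x_42 = true.
Now (NOT x_42) is unsatisfied and unit — conflict.
That branch fails; take x_21 = false instead.
(x_22) alone gives x_22 = true.
(NOT x_32) alone gives x_32 = false.
(x_31) alone gives x_31 = true.
(NOT x_41) alone gives x_41 = false.
(x_42) alone gives x_42 = true.
Now (NOT x_42) is unsatisfied and unit — conflict.
Both values of x_21 lead to a conflict.
Both values of x_12 lead to a conflict.
That branch fails; take x_11 = true instead.
(NOT x_21) alone gives x_21 = false.
(NOT x_31) alone gives x_31 = false.
(NOT x_41) alone gives x_41 = false.
Try x_22 = true.
(NOT x_12) alone gives x_12 = false.
(NOT x_32) alone gives x_32 = false.
(x_33) alone gives x_33 = true.
(NOT x_42) alone gives x_42 = false.
(x_43) alone gives x_43 = true.
Now (NOT x_43) is unsatisfied and unit — conflict.
That branch fails; take x_22 = false instead.
(x_23) alone gives x_23 = true.
(NOT x_13) alone gives x_13 = false.
(NOT x_33) alone gives x_33 = false.
(x_32) alone gives x_32 = true.
(NOT x_12) alone gives x_12 = false.
(NOT x_42) alone gives x_42 = false.
(x_43) alone gives x_43 = true.
Now (NOT x_43) is unsatisfied and unit — conflict.
Both values of x_22 lead to a conflict.
Both values of x_11 lead to a conflict.

UNSATISFIABLE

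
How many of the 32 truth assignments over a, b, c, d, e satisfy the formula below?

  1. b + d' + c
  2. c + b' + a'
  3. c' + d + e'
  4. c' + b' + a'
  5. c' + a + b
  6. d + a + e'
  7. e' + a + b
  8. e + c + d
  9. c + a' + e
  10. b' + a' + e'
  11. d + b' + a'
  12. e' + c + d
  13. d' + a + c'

There are 2^5 = 32 truth assignments over (a, b, c, d, e).
Split on e. With e = 1, the clauses containing e are satisfied and e' drops from the rest; 2 of the 2^4 = 16 assignments to the other variables satisfy what remains.
With e = 0, by the same count on the reduced clause set, 4 assignments work.
Total: 2 + 4 = 6.

6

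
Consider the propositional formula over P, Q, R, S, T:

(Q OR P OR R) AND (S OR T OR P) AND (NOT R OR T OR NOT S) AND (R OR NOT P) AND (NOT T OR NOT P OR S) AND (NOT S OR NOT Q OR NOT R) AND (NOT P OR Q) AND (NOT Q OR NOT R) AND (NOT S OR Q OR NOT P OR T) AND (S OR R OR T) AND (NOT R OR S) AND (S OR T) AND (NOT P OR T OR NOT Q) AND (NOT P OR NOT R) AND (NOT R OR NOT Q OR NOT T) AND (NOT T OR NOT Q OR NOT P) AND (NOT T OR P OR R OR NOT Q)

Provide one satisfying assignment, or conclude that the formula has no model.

Case R = true:
The clause (NOT Q) is unit, so Q = false.
The clause (NOT P) is unit, so P = false.
The clause (S) is unit, so S = true.
The clause (T) is unit, so T = true.
All clauses are satisfied.

P ↦ false; Q ↦ false; R ↦ true; S ↦ true; T ↦ true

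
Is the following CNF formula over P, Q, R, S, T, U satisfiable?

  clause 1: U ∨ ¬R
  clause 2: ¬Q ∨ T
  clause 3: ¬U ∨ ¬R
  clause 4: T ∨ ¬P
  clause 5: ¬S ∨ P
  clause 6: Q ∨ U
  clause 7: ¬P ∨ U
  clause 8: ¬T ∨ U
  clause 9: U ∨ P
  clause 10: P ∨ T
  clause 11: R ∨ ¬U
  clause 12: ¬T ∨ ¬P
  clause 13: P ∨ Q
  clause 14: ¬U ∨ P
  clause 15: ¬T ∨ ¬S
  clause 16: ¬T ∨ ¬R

Case U = True:
The clause (¬R) is unit, so R = False.
That conflicts with the unit clause (R).
So U must be the other value — set U = False.
The clause (¬R) is unit, so R = False.
The clause (Q) is unit, so Q = True.
The clause (T) is unit, so T = True.
That conflicts with the unit clause (¬T).
Either choice for U ends in contradiction.
No assignment satisfies every clause.

Unsatisfiable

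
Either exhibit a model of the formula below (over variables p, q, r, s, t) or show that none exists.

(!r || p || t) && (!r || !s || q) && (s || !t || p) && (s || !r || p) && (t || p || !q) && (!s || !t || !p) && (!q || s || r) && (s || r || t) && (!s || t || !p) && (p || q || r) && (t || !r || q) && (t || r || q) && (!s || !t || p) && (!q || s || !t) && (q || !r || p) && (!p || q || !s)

Suppose r = true.
Suppose p = true.
Suppose s = false.
Suppose t = false.
From the singleton clause (q), q = true.
Every clause now holds.

p=true, q=true, r=true, s=false, t=false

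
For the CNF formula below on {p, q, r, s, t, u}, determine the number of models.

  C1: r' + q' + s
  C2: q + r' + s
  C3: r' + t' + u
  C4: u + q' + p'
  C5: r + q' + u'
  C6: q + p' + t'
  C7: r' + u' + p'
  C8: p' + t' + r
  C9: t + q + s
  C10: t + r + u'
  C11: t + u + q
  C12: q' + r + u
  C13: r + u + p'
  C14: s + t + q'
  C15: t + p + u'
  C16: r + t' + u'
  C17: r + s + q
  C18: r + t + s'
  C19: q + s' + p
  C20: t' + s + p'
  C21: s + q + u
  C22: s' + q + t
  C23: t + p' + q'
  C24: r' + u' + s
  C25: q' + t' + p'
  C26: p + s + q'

2

There are 2^6 = 64 truth assignments over (p, q, r, s, t, u).
Split on p. With p = 1, the clauses containing p are satisfied and p' drops from the rest; 0 of the 2^5 = 32 assignments to the other variables satisfy what remains.
With p = 0, by the same count on the reduced clause set, 2 assignments work.
(One model: p=F, q=T, r=T, s=T, t=F, u=F.)
Total: 0 + 2 = 2.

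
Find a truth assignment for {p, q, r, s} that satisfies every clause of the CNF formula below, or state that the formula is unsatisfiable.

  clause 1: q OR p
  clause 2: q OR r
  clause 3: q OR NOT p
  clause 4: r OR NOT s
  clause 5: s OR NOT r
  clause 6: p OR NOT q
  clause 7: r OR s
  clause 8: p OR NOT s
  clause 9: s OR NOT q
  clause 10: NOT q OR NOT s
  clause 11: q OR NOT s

Suppose q = true.
From the singleton clause (p), p = true.
From the singleton clause (s), s = true.
That conflicts with the unit clause (NOT s).
Undo q and try q = false.
From the singleton clause (p), p = true.
That conflicts with the unit clause (NOT p).
Either choice for q ends in contradiction.

UNSATISFIABLE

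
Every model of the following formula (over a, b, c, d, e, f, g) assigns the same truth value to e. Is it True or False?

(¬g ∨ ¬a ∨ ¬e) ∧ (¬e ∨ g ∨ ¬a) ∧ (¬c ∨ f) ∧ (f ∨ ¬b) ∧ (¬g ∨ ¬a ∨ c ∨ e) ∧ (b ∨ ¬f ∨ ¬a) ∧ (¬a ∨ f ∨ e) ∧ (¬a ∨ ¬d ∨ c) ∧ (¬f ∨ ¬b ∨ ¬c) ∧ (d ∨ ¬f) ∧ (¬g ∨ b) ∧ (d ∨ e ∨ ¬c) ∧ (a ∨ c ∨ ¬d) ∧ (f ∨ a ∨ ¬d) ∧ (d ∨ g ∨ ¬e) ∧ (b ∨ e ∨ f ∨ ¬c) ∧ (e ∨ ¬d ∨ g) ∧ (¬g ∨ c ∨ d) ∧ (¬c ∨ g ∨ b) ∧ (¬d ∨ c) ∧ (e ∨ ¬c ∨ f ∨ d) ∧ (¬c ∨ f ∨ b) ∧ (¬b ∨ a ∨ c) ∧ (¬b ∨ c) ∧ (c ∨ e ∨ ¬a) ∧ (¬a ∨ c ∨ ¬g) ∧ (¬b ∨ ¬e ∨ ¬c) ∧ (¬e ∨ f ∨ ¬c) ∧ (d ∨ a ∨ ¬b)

Suppose e = True.
Branch on g: set g = False.
From the singleton clause (¬a), a = False.
From the singleton clause (d), d = True.
From the singleton clause (c), c = True.
From the singleton clause (f), f = True.
From the singleton clause (¬b), b = False.
But (b) is also a unit clause — contradiction.
So g must be the other value — set g = True.
From the singleton clause (¬a), a = False.
From the singleton clause (b), b = True.
From the singleton clause (f), f = True.
From the singleton clause (¬c), c = False.
But (c) is also a unit clause — contradiction.
Neither g = True nor g = False works.
So every satisfying assignment has e = False.

False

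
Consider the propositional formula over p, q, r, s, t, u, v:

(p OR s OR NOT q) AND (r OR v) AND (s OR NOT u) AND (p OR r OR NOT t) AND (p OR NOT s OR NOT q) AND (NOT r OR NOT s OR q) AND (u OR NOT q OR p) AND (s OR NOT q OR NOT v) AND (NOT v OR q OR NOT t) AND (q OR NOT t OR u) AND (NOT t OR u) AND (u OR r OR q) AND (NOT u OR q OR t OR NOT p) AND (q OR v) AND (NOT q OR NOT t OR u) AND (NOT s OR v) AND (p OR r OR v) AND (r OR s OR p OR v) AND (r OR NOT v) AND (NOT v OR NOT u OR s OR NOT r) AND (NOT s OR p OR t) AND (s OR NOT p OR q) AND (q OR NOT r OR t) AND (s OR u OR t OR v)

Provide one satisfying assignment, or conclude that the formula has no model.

p ↦ true,  q ↦ true,  r ↦ true,  s ↦ true,  t ↦ false,  u ↦ false,  v ↦ true

Branch on r: set r = true.
Branch on s: set s = true.
The clause (q) is unit, so q = true.
The clause (p) is unit, so p = true.
The clause (v) is unit, so v = true.
Branch on t: set t = false.
No clause remains; u is free.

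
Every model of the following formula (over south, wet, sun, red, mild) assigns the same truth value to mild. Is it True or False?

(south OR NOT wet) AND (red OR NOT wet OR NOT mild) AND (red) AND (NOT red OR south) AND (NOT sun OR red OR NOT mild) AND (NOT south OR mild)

True

Suppose mild = false.
From the singleton clause (red), red = true.
From the singleton clause (south), south = true.
That conflicts with the unit clause (NOT south).
So every satisfying assignment has mild = True.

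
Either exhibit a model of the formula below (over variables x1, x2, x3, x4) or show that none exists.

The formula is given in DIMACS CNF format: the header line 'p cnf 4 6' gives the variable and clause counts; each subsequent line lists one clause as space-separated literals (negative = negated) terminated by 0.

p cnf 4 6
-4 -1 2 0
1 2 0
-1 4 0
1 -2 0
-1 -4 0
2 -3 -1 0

UNSATISFIABLE

Try x1 = True.
The clause (x4) is unit, so x4 = True.
But (¬x4) is also a unit clause — contradiction.
Undo x1 and try x1 = False.
The clause (x2) is unit, so x2 = True.
But (¬x2) is also a unit clause — contradiction.
Either choice for x1 ends in contradiction.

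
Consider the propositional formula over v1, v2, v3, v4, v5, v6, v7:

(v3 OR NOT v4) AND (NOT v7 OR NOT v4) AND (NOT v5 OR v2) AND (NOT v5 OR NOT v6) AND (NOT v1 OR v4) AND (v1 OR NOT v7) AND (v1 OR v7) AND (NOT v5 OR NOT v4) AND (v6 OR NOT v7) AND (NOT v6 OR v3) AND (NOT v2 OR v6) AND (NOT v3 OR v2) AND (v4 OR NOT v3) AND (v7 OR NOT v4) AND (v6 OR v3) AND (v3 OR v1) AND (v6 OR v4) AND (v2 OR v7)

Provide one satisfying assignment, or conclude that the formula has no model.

Try v3 = true.
Unit clause (v2) forces v2 = true.
Unit clause (v6) forces v6 = true.
Unit clause (NOT v5) forces v5 = false.
Unit clause (v4) forces v4 = true.
Unit clause (NOT v7) forces v7 = false.
Now (v7) is unsatisfied and unit — conflict.
So v3 must be the other value — set v3 = false.
Unit clause (NOT v4) forces v4 = false.
Unit clause (NOT v1) forces v1 = false.
Now (v1) is unsatisfied and unit — conflict.
Both values of v3 lead to a conflict.

UNSATISFIABLE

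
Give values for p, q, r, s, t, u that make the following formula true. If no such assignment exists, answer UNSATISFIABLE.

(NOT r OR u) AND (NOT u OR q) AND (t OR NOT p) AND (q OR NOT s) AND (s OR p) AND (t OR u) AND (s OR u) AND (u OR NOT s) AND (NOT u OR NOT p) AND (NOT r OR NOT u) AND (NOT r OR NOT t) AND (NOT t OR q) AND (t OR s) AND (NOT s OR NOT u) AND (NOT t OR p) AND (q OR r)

UNSATISFIABLE

Try r = false.
From the singleton clause (q), q = true.
Try t = true.
From the singleton clause (p), p = true.
From the singleton clause (NOT u), u = false.
From the singleton clause (s), s = true.
But (NOT s) is also a unit clause — contradiction.
So t must be the other value — set t = false.
From the singleton clause (NOT p), p = false.
From the singleton clause (s), s = true.
From the singleton clause (u), u = true.
But (NOT u) is also a unit clause — contradiction.
Neither t = true nor t = false works.
So r must be the other value — set r = true.
From the singleton clause (u), u = true.
But (NOT u) is also a unit clause — contradiction.
Neither r = true nor r = false works.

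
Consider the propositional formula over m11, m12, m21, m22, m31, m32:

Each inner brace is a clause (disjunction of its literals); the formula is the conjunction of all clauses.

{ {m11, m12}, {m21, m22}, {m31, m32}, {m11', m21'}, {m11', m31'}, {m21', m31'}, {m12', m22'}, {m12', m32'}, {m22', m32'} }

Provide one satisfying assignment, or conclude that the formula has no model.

Case m11 = 1:
Unit clause (m21') forces m21 = 0.
Unit clause (m22) forces m22 = 1.
Unit clause (m31') forces m31 = 0.
Unit clause (m32) forces m32 = 1.
But (m32') is also a unit clause — contradiction.
So m11 must be the other value — set m11 = 0.
Unit clause (m12) forces m12 = 1.
Unit clause (m22') forces m22 = 0.
Unit clause (m21) forces m21 = 1.
Unit clause (m31') forces m31 = 0.
Unit clause (m32) forces m32 = 1.
But (m32') is also a unit clause — contradiction.
Either choice for m11 ends in contradiction.

UNSATISFIABLE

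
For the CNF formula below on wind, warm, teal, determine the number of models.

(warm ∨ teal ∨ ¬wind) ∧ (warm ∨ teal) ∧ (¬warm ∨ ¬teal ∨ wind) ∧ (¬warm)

2

There are 2^3 = 8 truth assignments over (wind, warm, teal).
Split on warm. With warm = True, the clauses containing warm are satisfied and ¬warm drops from the rest; 0 of the 2^2 = 4 assignments to the other variables satisfy what remains.
With warm = False, by the same count on the reduced clause set, 2 assignments work.
(One model: wind=F, warm=F, teal=T.)
Total: 0 + 2 = 2.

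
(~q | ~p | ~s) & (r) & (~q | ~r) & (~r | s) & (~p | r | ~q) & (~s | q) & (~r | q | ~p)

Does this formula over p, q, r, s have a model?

Unit clause (r) forces r = 1.
Unit clause (~q) forces q = 0.
Unit clause (s) forces s = 1.
Now (~s) is unsatisfied and unit — conflict.
No assignment satisfies every clause.

No, unsatisfiable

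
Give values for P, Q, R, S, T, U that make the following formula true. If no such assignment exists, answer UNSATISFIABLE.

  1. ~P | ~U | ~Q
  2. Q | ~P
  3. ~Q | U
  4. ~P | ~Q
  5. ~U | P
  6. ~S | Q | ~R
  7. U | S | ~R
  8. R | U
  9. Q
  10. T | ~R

UNSATISFIABLE

The clause (Q) is unit, so Q = 1.
The clause (U) is unit, so U = 1.
The clause (~P) is unit, so P = 0.
Now (P) is unsatisfied and unit — conflict.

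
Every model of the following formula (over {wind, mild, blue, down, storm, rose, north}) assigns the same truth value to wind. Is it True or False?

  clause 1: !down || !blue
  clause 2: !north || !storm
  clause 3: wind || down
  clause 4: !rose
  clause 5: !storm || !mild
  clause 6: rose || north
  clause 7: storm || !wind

False

Suppose wind = true.
Unit clause (!rose) forces rose = false.
Unit clause (north) forces north = true.
Unit clause (!storm) forces storm = false.
That conflicts with the unit clause (storm).
So every satisfying assignment has wind = False.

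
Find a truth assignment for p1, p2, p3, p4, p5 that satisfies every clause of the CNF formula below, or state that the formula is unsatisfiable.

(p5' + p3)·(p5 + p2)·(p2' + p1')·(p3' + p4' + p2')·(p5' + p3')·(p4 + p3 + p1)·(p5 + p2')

Branch on p5: set p5 = 0.
(p2) alone gives p2 = 1.
But (p2') is also a unit clause — contradiction.
Undo p5 and try p5 = 1.
(p3) alone gives p3 = 1.
But (p3') is also a unit clause — contradiction.
Neither p5 = 1 nor p5 = 0 works.

UNSATISFIABLE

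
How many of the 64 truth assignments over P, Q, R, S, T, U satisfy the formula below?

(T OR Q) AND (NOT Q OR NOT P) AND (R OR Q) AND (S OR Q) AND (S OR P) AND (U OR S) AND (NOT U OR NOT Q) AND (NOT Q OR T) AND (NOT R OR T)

There are 2^6 = 64 truth assignments over (P, Q, R, S, T, U).
Split on Q. With Q = true, the clauses containing Q are satisfied and NOT Q drops from the rest; 2 of the 2^5 = 32 assignments to the other variables satisfy what remains.
With Q = false, by the same count on the reduced clause set, 4 assignments work.
Total: 2 + 4 = 6.

6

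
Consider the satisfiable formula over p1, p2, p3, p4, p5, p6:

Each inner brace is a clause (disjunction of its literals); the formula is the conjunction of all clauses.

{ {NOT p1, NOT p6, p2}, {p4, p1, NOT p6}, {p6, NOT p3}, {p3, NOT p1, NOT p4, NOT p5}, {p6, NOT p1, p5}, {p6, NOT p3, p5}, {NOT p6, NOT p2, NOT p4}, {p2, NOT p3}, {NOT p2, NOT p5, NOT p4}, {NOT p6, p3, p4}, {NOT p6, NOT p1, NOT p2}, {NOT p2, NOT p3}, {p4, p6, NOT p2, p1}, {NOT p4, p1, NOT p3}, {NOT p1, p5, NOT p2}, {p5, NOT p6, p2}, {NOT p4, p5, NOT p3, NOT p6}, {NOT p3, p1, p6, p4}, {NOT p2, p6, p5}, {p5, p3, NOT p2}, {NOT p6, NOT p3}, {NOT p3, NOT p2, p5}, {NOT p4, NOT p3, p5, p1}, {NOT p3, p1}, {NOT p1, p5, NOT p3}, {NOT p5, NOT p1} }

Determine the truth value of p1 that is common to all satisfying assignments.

False

Suppose p1 = true.
(NOT p5) alone gives p5 = false.
(p6) alone gives p6 = true.
(p2) alone gives p2 = true.
But (NOT p2) is also a unit clause — contradiction.
So every satisfying assignment has p1 = False.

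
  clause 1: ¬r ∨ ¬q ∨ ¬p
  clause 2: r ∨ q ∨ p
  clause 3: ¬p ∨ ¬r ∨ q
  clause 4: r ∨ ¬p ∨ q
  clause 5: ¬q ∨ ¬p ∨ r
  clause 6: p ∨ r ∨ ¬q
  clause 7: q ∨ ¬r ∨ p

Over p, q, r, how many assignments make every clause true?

1

There are 2^3 = 8 truth assignments over (p, q, r).
Check each against the 7 clauses (columns in the order p, q, r):
  F F F  ✗ fails (r ∨ q ∨ p)
  F F T  ✗ fails (q ∨ ¬r ∨ p)
  F T F  ✗ fails (p ∨ r ∨ ¬q)
  F T T  ✓ satisfies all
  T F F  ✗ fails (r ∨ ¬p ∨ q)
  T F T  ✗ fails (¬p ∨ ¬r ∨ q)
  T T F  ✗ fails (¬q ∨ ¬p ∨ r)
  T T T  ✗ fails (¬r ∨ ¬q ∨ ¬p)
1 of the 8 rows is a model.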